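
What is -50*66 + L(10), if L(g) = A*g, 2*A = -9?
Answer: -3345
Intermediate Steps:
A = -9/2 (A = (½)*(-9) = -9/2 ≈ -4.5000)
L(g) = -9*g/2
-50*66 + L(10) = -50*66 - 9/2*10 = -3300 - 45 = -3345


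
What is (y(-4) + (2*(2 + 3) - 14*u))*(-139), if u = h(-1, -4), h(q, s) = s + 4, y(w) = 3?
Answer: -1807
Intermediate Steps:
h(q, s) = 4 + s
u = 0 (u = 4 - 4 = 0)
(y(-4) + (2*(2 + 3) - 14*u))*(-139) = (3 + (2*(2 + 3) - 14*0))*(-139) = (3 + (2*5 - 1*0))*(-139) = (3 + (10 + 0))*(-139) = (3 + 10)*(-139) = 13*(-139) = -1807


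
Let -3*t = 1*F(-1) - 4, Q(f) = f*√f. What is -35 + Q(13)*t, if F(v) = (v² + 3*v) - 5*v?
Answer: -35 + 13*√13/3 ≈ -19.376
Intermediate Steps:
Q(f) = f^(3/2)
F(v) = v² - 2*v
t = ⅓ (t = -(1*(-(-2 - 1)) - 4)/3 = -(1*(-1*(-3)) - 4)/3 = -(1*3 - 4)/3 = -(3 - 4)/3 = -⅓*(-1) = ⅓ ≈ 0.33333)
-35 + Q(13)*t = -35 + 13^(3/2)*(⅓) = -35 + (13*√13)*(⅓) = -35 + 13*√13/3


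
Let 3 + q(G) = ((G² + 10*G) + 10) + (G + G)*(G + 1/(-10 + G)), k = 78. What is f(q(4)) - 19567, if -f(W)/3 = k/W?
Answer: -5499029/281 ≈ -19570.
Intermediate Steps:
q(G) = 7 + G² + 10*G + 2*G*(G + 1/(-10 + G)) (q(G) = -3 + (((G² + 10*G) + 10) + (G + G)*(G + 1/(-10 + G))) = -3 + ((10 + G² + 10*G) + (2*G)*(G + 1/(-10 + G))) = -3 + ((10 + G² + 10*G) + 2*G*(G + 1/(-10 + G))) = -3 + (10 + G² + 10*G + 2*G*(G + 1/(-10 + G))) = 7 + G² + 10*G + 2*G*(G + 1/(-10 + G)))
f(W) = -234/W
f(q(4)) - 19567 = -234*(-10 + 4)/(-70 - 91*4 - 20*4² + 3*4³) - 19567 = -234*(-6/(-70 - 364 - 20*16 + 3*64)) - 19567 = -234*(-6/(-70 - 364 - 320 + 192)) - 19567 = -234/((-⅙*(-562))) - 19567 = -234/281/3 - 19567 = -234*3/281 - 19567 = -702/281 - 19567 = -5499029/281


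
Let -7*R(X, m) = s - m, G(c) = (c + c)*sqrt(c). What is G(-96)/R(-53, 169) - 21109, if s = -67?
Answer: -21109 - 1344*I*sqrt(6)/59 ≈ -21109.0 - 55.799*I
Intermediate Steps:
G(c) = 2*c**(3/2) (G(c) = (2*c)*sqrt(c) = 2*c**(3/2))
R(X, m) = 67/7 + m/7 (R(X, m) = -(-67 - m)/7 = 67/7 + m/7)
G(-96)/R(-53, 169) - 21109 = (2*(-96)**(3/2))/(67/7 + (1/7)*169) - 21109 = (2*(-384*I*sqrt(6)))/(67/7 + 169/7) - 21109 = (-768*I*sqrt(6))/(236/7) - 21109 = -768*I*sqrt(6)*(7/236) - 21109 = -1344*I*sqrt(6)/59 - 21109 = -21109 - 1344*I*sqrt(6)/59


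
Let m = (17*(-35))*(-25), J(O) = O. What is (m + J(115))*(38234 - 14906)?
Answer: 349686720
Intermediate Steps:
m = 14875 (m = -595*(-25) = 14875)
(m + J(115))*(38234 - 14906) = (14875 + 115)*(38234 - 14906) = 14990*23328 = 349686720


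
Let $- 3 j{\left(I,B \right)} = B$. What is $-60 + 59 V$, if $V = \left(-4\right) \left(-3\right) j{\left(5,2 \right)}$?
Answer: $-532$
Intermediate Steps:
$j{\left(I,B \right)} = - \frac{B}{3}$
$V = -8$ ($V = \left(-4\right) \left(-3\right) \left(\left(- \frac{1}{3}\right) 2\right) = 12 \left(- \frac{2}{3}\right) = -8$)
$-60 + 59 V = -60 + 59 \left(-8\right) = -60 - 472 = -532$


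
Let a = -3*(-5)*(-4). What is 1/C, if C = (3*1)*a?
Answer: -1/180 ≈ -0.0055556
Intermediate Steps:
a = -60 (a = -(-15)*(-4) = -1*60 = -60)
C = -180 (C = (3*1)*(-60) = 3*(-60) = -180)
1/C = 1/(-180) = -1/180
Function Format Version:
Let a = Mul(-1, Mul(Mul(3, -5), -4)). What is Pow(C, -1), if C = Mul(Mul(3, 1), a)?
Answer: Rational(-1, 180) ≈ -0.0055556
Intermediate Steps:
a = -60 (a = Mul(-1, Mul(-15, -4)) = Mul(-1, 60) = -60)
C = -180 (C = Mul(Mul(3, 1), -60) = Mul(3, -60) = -180)
Pow(C, -1) = Pow(-180, -1) = Rational(-1, 180)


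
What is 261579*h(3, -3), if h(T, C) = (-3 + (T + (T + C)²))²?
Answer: 0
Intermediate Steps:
h(T, C) = (-3 + T + (C + T)²)² (h(T, C) = (-3 + (T + (C + T)²))² = (-3 + T + (C + T)²)²)
261579*h(3, -3) = 261579*(-3 + 3 + (-3 + 3)²)² = 261579*(-3 + 3 + 0²)² = 261579*(-3 + 3 + 0)² = 261579*0² = 261579*0 = 0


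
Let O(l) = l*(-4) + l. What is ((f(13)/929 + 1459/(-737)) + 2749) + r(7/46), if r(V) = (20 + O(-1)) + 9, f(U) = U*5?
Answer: 1902768107/684673 ≈ 2779.1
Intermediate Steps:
f(U) = 5*U
O(l) = -3*l (O(l) = -4*l + l = -3*l)
r(V) = 32 (r(V) = (20 - 3*(-1)) + 9 = (20 + 3) + 9 = 23 + 9 = 32)
((f(13)/929 + 1459/(-737)) + 2749) + r(7/46) = (((5*13)/929 + 1459/(-737)) + 2749) + 32 = ((65*(1/929) + 1459*(-1/737)) + 2749) + 32 = ((65/929 - 1459/737) + 2749) + 32 = (-1307506/684673 + 2749) + 32 = 1880858571/684673 + 32 = 1902768107/684673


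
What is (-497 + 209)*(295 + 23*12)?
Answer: -164448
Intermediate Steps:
(-497 + 209)*(295 + 23*12) = -288*(295 + 276) = -288*571 = -164448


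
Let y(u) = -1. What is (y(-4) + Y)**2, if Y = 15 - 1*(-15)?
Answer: 841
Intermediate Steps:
Y = 30 (Y = 15 + 15 = 30)
(y(-4) + Y)**2 = (-1 + 30)**2 = 29**2 = 841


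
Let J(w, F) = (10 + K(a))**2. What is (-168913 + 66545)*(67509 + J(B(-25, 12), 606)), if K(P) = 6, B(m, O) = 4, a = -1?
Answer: -6936967520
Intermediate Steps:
J(w, F) = 256 (J(w, F) = (10 + 6)**2 = 16**2 = 256)
(-168913 + 66545)*(67509 + J(B(-25, 12), 606)) = (-168913 + 66545)*(67509 + 256) = -102368*67765 = -6936967520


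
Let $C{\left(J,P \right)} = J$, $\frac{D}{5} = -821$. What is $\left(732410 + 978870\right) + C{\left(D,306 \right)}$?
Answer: $1707175$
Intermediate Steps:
$D = -4105$ ($D = 5 \left(-821\right) = -4105$)
$\left(732410 + 978870\right) + C{\left(D,306 \right)} = \left(732410 + 978870\right) - 4105 = 1711280 - 4105 = 1707175$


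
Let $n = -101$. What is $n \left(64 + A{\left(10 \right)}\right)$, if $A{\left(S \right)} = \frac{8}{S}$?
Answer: $- \frac{32724}{5} \approx -6544.8$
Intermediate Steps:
$n \left(64 + A{\left(10 \right)}\right) = - 101 \left(64 + \frac{8}{10}\right) = - 101 \left(64 + 8 \cdot \frac{1}{10}\right) = - 101 \left(64 + \frac{4}{5}\right) = \left(-101\right) \frac{324}{5} = - \frac{32724}{5}$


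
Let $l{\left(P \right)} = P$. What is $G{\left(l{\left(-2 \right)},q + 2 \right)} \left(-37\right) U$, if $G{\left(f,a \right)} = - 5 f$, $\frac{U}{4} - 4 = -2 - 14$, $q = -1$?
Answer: $17760$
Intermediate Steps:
$U = -48$ ($U = 16 + 4 \left(-2 - 14\right) = 16 + 4 \left(-16\right) = 16 - 64 = -48$)
$G{\left(l{\left(-2 \right)},q + 2 \right)} \left(-37\right) U = \left(-5\right) \left(-2\right) \left(-37\right) \left(-48\right) = 10 \left(-37\right) \left(-48\right) = \left(-370\right) \left(-48\right) = 17760$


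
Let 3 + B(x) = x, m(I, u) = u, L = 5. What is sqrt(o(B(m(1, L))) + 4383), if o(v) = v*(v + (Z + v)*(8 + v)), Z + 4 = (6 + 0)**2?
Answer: 3*sqrt(563) ≈ 71.183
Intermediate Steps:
B(x) = -3 + x
Z = 32 (Z = -4 + (6 + 0)**2 = -4 + 6**2 = -4 + 36 = 32)
o(v) = v*(v + (8 + v)*(32 + v)) (o(v) = v*(v + (32 + v)*(8 + v)) = v*(v + (8 + v)*(32 + v)))
sqrt(o(B(m(1, L))) + 4383) = sqrt((-3 + 5)*(256 + (-3 + 5)**2 + 41*(-3 + 5)) + 4383) = sqrt(2*(256 + 2**2 + 41*2) + 4383) = sqrt(2*(256 + 4 + 82) + 4383) = sqrt(2*342 + 4383) = sqrt(684 + 4383) = sqrt(5067) = 3*sqrt(563)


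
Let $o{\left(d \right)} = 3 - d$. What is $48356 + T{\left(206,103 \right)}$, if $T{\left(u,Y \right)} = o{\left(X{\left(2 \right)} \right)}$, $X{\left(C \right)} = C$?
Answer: $48357$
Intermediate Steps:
$T{\left(u,Y \right)} = 1$ ($T{\left(u,Y \right)} = 3 - 2 = 1$)
$48356 + T{\left(206,103 \right)} = 48356 + 1 = 48357$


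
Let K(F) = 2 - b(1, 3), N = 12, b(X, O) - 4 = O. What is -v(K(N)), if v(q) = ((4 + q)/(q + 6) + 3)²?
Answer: -4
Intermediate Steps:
b(X, O) = 4 + O
K(F) = -5 (K(F) = 2 - (4 + 3) = 2 - 1*7 = 2 - 7 = -5)
v(q) = (3 + (4 + q)/(6 + q))² (v(q) = ((4 + q)/(6 + q) + 3)² = (3 + (4 + q)/(6 + q))²)
-v(K(N)) = -4*(11 + 2*(-5))²/(6 - 5)² = -4*(11 - 10)²/1² = -4*1² = -4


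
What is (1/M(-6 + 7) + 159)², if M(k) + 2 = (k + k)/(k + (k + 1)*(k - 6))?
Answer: 10055241/400 ≈ 25138.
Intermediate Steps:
M(k) = -2 + 2*k/(k + (1 + k)*(-6 + k)) (M(k) = -2 + (k + k)/(k + (k + 1)*(k - 6)) = -2 + (2*k)/(k + (1 + k)*(-6 + k)) = -2 + 2*k/(k + (1 + k)*(-6 + k)))
(1/M(-6 + 7) + 159)² = (1/(2*(-6 + (-6 + 7)² - 5*(-6 + 7))/(6 - (-6 + 7)² + 4*(-6 + 7))) + 159)² = (1/(2*(-6 + 1² - 5*1)/(6 - 1*1² + 4*1)) + 159)² = (1/(2*(-6 + 1 - 5)/(6 - 1*1 + 4)) + 159)² = (1/(2*(-10)/(6 - 1 + 4)) + 159)² = (1/(2*(-10)/9) + 159)² = (1/(2*(⅑)*(-10)) + 159)² = (1/(-20/9) + 159)² = (-9/20 + 159)² = (3171/20)² = 10055241/400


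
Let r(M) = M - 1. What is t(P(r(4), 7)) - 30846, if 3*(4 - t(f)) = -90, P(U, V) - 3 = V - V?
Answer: -30812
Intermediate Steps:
r(M) = -1 + M
P(U, V) = 3 (P(U, V) = 3 + (V - V) = 3 + 0 = 3)
t(f) = 34 (t(f) = 4 - 1/3*(-90) = 4 + 30 = 34)
t(P(r(4), 7)) - 30846 = 34 - 30846 = -30812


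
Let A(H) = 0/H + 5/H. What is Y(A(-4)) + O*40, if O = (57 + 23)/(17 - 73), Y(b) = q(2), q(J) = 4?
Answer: -372/7 ≈ -53.143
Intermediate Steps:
A(H) = 5/H (A(H) = 0 + 5/H = 5/H)
Y(b) = 4
O = -10/7 (O = 80/(-56) = 80*(-1/56) = -10/7 ≈ -1.4286)
Y(A(-4)) + O*40 = 4 - 10/7*40 = 4 - 400/7 = -372/7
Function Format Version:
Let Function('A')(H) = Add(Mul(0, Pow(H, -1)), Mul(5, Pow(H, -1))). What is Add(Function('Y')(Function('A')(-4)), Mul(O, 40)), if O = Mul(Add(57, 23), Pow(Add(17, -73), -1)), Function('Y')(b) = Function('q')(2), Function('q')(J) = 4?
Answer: Rational(-372, 7) ≈ -53.143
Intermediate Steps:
Function('A')(H) = Mul(5, Pow(H, -1)) (Function('A')(H) = Add(0, Mul(5, Pow(H, -1))) = Mul(5, Pow(H, -1)))
Function('Y')(b) = 4
O = Rational(-10, 7) (O = Mul(80, Pow(-56, -1)) = Mul(80, Rational(-1, 56)) = Rational(-10, 7) ≈ -1.4286)
Add(Function('Y')(Function('A')(-4)), Mul(O, 40)) = Add(4, Mul(Rational(-10, 7), 40)) = Add(4, Rational(-400, 7)) = Rational(-372, 7)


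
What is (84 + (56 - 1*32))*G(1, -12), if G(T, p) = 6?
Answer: 648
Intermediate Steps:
(84 + (56 - 1*32))*G(1, -12) = (84 + (56 - 1*32))*6 = (84 + (56 - 32))*6 = (84 + 24)*6 = 108*6 = 648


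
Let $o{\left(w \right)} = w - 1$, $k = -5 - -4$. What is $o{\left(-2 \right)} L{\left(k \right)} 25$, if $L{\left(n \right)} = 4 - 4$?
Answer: $0$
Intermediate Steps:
$k = -1$ ($k = -5 + 4 = -1$)
$L{\left(n \right)} = 0$ ($L{\left(n \right)} = 4 - 4 = 0$)
$o{\left(w \right)} = -1 + w$
$o{\left(-2 \right)} L{\left(k \right)} 25 = \left(-1 - 2\right) 0 \cdot 25 = \left(-3\right) 0 = 0$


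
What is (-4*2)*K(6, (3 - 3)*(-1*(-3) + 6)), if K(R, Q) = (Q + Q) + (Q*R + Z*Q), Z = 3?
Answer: 0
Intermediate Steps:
K(R, Q) = 5*Q + Q*R (K(R, Q) = (Q + Q) + (Q*R + 3*Q) = 2*Q + (3*Q + Q*R) = 5*Q + Q*R)
(-4*2)*K(6, (3 - 3)*(-1*(-3) + 6)) = (-4*2)*(((3 - 3)*(-1*(-3) + 6))*(5 + 6)) = -8*0*(3 + 6)*11 = -8*0*9*11 = -0*11 = -8*0 = 0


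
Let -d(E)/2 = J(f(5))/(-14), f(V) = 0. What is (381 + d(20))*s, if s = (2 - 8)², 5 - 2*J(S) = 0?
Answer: 96102/7 ≈ 13729.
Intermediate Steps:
J(S) = 5/2 (J(S) = 5/2 - ½*0 = 5/2 + 0 = 5/2)
d(E) = 5/14 (d(E) = -5/(-14) = -5*(-1)/14 = -2*(-5/28) = 5/14)
s = 36 (s = (-6)² = 36)
(381 + d(20))*s = (381 + 5/14)*36 = (5339/14)*36 = 96102/7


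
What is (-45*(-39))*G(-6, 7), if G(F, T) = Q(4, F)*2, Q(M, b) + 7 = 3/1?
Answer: -14040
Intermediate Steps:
Q(M, b) = -4 (Q(M, b) = -7 + 3/1 = -7 + 3*1 = -7 + 3 = -4)
G(F, T) = -8 (G(F, T) = -4*2 = -8)
(-45*(-39))*G(-6, 7) = -45*(-39)*(-8) = 1755*(-8) = -14040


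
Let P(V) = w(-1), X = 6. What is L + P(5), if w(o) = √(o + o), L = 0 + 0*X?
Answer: I*√2 ≈ 1.4142*I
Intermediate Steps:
L = 0 (L = 0 + 0*6 = 0 + 0 = 0)
w(o) = √2*√o (w(o) = √(2*o) = √2*√o)
P(V) = I*√2 (P(V) = √2*√(-1) = √2*I = I*√2)
L + P(5) = 0 + I*√2 = I*√2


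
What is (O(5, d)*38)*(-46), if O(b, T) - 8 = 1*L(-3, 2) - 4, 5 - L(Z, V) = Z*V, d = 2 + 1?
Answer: -26220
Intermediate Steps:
d = 3
L(Z, V) = 5 - V*Z (L(Z, V) = 5 - Z*V = 5 - V*Z)
O(b, T) = 15 (O(b, T) = 8 + (1*(5 - 1*2*(-3)) - 4) = 8 + (1*(5 + 6) - 4) = 8 + (1*11 - 4) = 8 + (11 - 4) = 8 + 7 = 15)
(O(5, d)*38)*(-46) = (15*38)*(-46) = 570*(-46) = -26220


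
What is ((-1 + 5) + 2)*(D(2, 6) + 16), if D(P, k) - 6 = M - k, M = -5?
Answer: 66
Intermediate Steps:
D(P, k) = 1 - k (D(P, k) = 6 + (-5 - k) = 1 - k)
((-1 + 5) + 2)*(D(2, 6) + 16) = ((-1 + 5) + 2)*((1 - 1*6) + 16) = (4 + 2)*((1 - 6) + 16) = 6*(-5 + 16) = 6*11 = 66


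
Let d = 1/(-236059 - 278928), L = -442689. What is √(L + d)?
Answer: 2*I*√29351565623654857/514987 ≈ 665.35*I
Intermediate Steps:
d = -1/514987 (d = 1/(-514987) = -1/514987 ≈ -1.9418e-6)
√(L + d) = √(-442689 - 1/514987) = √(-227979080044/514987) = 2*I*√29351565623654857/514987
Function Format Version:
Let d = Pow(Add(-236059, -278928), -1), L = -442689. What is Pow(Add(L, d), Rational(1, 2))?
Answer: Mul(Rational(2, 514987), I, Pow(29351565623654857, Rational(1, 2))) ≈ Mul(665.35, I)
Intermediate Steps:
d = Rational(-1, 514987) (d = Pow(-514987, -1) = Rational(-1, 514987) ≈ -1.9418e-6)
Pow(Add(L, d), Rational(1, 2)) = Pow(Add(-442689, Rational(-1, 514987)), Rational(1, 2)) = Pow(Rational(-227979080044, 514987), Rational(1, 2)) = Mul(Rational(2, 514987), I, Pow(29351565623654857, Rational(1, 2)))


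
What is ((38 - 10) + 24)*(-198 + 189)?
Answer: -468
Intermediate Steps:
((38 - 10) + 24)*(-198 + 189) = (28 + 24)*(-9) = 52*(-9) = -468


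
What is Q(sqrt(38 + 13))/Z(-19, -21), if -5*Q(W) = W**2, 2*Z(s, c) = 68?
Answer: -3/10 ≈ -0.30000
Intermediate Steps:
Z(s, c) = 34 (Z(s, c) = (1/2)*68 = 34)
Q(W) = -W**2/5
Q(sqrt(38 + 13))/Z(-19, -21) = -(sqrt(38 + 13))**2/5/34 = -(sqrt(51))**2/5*(1/34) = -1/5*51*(1/34) = -51/5*1/34 = -3/10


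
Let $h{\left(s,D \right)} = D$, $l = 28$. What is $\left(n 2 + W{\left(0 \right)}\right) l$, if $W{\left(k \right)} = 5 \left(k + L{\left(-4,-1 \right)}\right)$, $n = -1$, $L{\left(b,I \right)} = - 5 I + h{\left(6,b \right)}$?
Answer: $84$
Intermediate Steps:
$L{\left(b,I \right)} = b - 5 I$ ($L{\left(b,I \right)} = - 5 I + b = b - 5 I$)
$W{\left(k \right)} = 5 + 5 k$ ($W{\left(k \right)} = 5 \left(k - -1\right) = 5 \left(k + \left(-4 + 5\right)\right) = 5 \left(k + 1\right) = 5 \left(1 + k\right) = 5 + 5 k$)
$\left(n 2 + W{\left(0 \right)}\right) l = \left(\left(-1\right) 2 + \left(5 + 5 \cdot 0\right)\right) 28 = \left(-2 + \left(5 + 0\right)\right) 28 = \left(-2 + 5\right) 28 = 3 \cdot 28 = 84$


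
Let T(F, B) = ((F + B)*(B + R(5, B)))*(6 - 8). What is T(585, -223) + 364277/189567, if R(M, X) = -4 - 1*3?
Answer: 31567061117/189567 ≈ 1.6652e+5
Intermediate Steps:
R(M, X) = -7 (R(M, X) = -4 - 3 = -7)
T(F, B) = -2*(-7 + B)*(B + F) (T(F, B) = ((F + B)*(B - 7))*(6 - 8) = ((B + F)*(-7 + B))*(-2) = ((-7 + B)*(B + F))*(-2) = -2*(-7 + B)*(B + F))
T(585, -223) + 364277/189567 = (-2*(-223)² + 14*(-223) + 14*585 - 2*(-223)*585) + 364277/189567 = (-2*49729 - 3122 + 8190 + 260910) + 364277*(1/189567) = (-99458 - 3122 + 8190 + 260910) + 364277/189567 = 166520 + 364277/189567 = 31567061117/189567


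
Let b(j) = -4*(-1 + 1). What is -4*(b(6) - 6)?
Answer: 24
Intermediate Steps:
b(j) = 0 (b(j) = -4*0 = 0)
-4*(b(6) - 6) = -4*(0 - 6) = -4*(-6) = 24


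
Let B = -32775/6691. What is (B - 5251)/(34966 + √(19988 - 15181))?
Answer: -1229656874656/8180525991159 + 35167216*√4807/8180525991159 ≈ -0.15002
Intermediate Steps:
B = -32775/6691 (B = -32775*1/6691 = -32775/6691 ≈ -4.8984)
(B - 5251)/(34966 + √(19988 - 15181)) = (-32775/6691 - 5251)/(34966 + √(19988 - 15181)) = -35167216/(6691*(34966 + √4807))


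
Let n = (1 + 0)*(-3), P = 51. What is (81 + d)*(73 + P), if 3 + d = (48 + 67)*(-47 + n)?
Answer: -703328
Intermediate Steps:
n = -3 (n = 1*(-3) = -3)
d = -5753 (d = -3 + (48 + 67)*(-47 - 3) = -3 + 115*(-50) = -3 - 5750 = -5753)
(81 + d)*(73 + P) = (81 - 5753)*(73 + 51) = -5672*124 = -703328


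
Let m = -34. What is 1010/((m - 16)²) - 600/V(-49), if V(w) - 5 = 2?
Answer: -149293/1750 ≈ -85.310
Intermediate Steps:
V(w) = 7 (V(w) = 5 + 2 = 7)
1010/((m - 16)²) - 600/V(-49) = 1010/((-34 - 16)²) - 600/7 = 1010/((-50)²) - 600*⅐ = 1010/2500 - 600/7 = 1010*(1/2500) - 600/7 = 101/250 - 600/7 = -149293/1750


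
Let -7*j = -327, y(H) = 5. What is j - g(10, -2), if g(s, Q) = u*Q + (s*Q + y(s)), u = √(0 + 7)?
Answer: 432/7 + 2*√7 ≈ 67.006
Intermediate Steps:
j = 327/7 (j = -⅐*(-327) = 327/7 ≈ 46.714)
u = √7 ≈ 2.6458
g(s, Q) = 5 + Q*s + Q*√7 (g(s, Q) = √7*Q + (s*Q + 5) = Q*√7 + (Q*s + 5) = Q*√7 + (5 + Q*s) = 5 + Q*s + Q*√7)
j - g(10, -2) = 327/7 - (5 - 2*10 - 2*√7) = 327/7 - (5 - 20 - 2*√7) = 327/7 - (-15 - 2*√7) = 327/7 + (15 + 2*√7) = 432/7 + 2*√7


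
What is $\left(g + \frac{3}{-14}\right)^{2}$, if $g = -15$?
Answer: $\frac{45369}{196} \approx 231.47$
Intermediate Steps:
$\left(g + \frac{3}{-14}\right)^{2} = \left(-15 + \frac{3}{-14}\right)^{2} = \left(-15 + 3 \left(- \frac{1}{14}\right)\right)^{2} = \left(-15 - \frac{3}{14}\right)^{2} = \left(- \frac{213}{14}\right)^{2} = \frac{45369}{196}$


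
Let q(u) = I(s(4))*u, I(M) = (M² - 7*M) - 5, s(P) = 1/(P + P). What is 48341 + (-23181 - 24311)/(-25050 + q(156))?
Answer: 20082819797/415425 ≈ 48343.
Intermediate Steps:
s(P) = 1/(2*P)
I(M) = -5 + M² - 7*M
q(u) = -375*u/64 (q(u) = (-5 + ((½)/4)² - 7/(2*4))*u = (-5 + ((½)*(¼))² - 7/(2*4))*u = (-5 + (⅛)² - 7*⅛)*u = (-5 + 1/64 - 7/8)*u = -375*u/64)
48341 + (-23181 - 24311)/(-25050 + q(156)) = 48341 + (-23181 - 24311)/(-25050 - 375/64*156) = 48341 - 47492/(-25050 - 14625/16) = 48341 - 47492/(-415425/16) = 48341 - 47492*(-16/415425) = 48341 + 759872/415425 = 20082819797/415425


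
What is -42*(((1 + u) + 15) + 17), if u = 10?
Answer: -1806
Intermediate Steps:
-42*(((1 + u) + 15) + 17) = -42*(((1 + 10) + 15) + 17) = -42*((11 + 15) + 17) = -42*(26 + 17) = -42*43 = -1806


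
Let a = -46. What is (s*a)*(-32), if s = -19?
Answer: -27968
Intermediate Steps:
(s*a)*(-32) = -19*(-46)*(-32) = 874*(-32) = -27968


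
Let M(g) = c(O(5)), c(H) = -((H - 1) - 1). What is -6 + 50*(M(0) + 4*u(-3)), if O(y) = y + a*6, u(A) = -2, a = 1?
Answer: -856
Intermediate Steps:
O(y) = 6 + y (O(y) = y + 1*6 = y + 6 = 6 + y)
c(H) = 2 - H (c(H) = -((-1 + H) - 1) = -(-2 + H) = 2 - H)
M(g) = -9 (M(g) = 2 - (6 + 5) = 2 - 1*11 = 2 - 11 = -9)
-6 + 50*(M(0) + 4*u(-3)) = -6 + 50*(-9 + 4*(-2)) = -6 + 50*(-9 - 8) = -6 + 50*(-17) = -6 - 850 = -856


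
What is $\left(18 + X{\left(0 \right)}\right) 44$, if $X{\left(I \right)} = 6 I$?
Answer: $792$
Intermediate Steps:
$\left(18 + X{\left(0 \right)}\right) 44 = \left(18 + 6 \cdot 0\right) 44 = \left(18 + 0\right) 44 = 18 \cdot 44 = 792$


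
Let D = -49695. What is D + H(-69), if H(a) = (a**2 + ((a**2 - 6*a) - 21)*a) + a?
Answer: -400629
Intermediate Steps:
H(a) = a + a**2 + a*(-21 + a**2 - 6*a) (H(a) = (a**2 + (-21 + a**2 - 6*a)*a) + a = (a**2 + a*(-21 + a**2 - 6*a)) + a = a + a**2 + a*(-21 + a**2 - 6*a))
D + H(-69) = -49695 - 69*(-20 + (-69)**2 - 5*(-69)) = -49695 - 69*(-20 + 4761 + 345) = -49695 - 69*5086 = -49695 - 350934 = -400629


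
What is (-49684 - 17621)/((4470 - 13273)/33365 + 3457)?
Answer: -320804475/16476286 ≈ -19.471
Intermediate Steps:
(-49684 - 17621)/((4470 - 13273)/33365 + 3457) = -67305/(-8803*1/33365 + 3457) = -67305/(-8803/33365 + 3457) = -67305/115334002/33365 = -67305*33365/115334002 = -320804475/16476286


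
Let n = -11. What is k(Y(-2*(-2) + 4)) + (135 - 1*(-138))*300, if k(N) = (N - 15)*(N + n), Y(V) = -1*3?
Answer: 82152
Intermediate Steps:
Y(V) = -3
k(N) = (-15 + N)*(-11 + N) (k(N) = (N - 15)*(N - 11) = (-15 + N)*(-11 + N))
k(Y(-2*(-2) + 4)) + (135 - 1*(-138))*300 = (165 + (-3)² - 26*(-3)) + (135 - 1*(-138))*300 = (165 + 9 + 78) + (135 + 138)*300 = 252 + 273*300 = 252 + 81900 = 82152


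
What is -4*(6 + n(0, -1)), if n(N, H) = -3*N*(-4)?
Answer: -24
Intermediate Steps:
n(N, H) = 12*N
-4*(6 + n(0, -1)) = -4*(6 + 12*0) = -4*(6 + 0) = -4*6 = -24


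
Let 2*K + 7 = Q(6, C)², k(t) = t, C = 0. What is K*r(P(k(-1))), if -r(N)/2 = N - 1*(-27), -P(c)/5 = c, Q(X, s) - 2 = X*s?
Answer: 96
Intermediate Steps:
Q(X, s) = 2 + X*s
P(c) = -5*c
r(N) = -54 - 2*N (r(N) = -2*(N - 1*(-27)) = -2*(N + 27) = -2*(27 + N) = -54 - 2*N)
K = -3/2 (K = -7/2 + (2 + 6*0)²/2 = -7/2 + (2 + 0)²/2 = -7/2 + (½)*2² = -7/2 + (½)*4 = -7/2 + 2 = -3/2 ≈ -1.5000)
K*r(P(k(-1))) = -3*(-54 - (-10)*(-1))/2 = -3*(-54 - 2*5)/2 = -3*(-54 - 10)/2 = -3/2*(-64) = 96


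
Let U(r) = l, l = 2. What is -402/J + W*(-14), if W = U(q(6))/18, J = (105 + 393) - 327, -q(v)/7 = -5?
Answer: -668/171 ≈ -3.9064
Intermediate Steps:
q(v) = 35 (q(v) = -7*(-5) = 35)
U(r) = 2
J = 171 (J = 498 - 327 = 171)
W = ⅑ (W = 2/18 = (1/18)*2 = ⅑ ≈ 0.11111)
-402/J + W*(-14) = -402/171 + (⅑)*(-14) = -402*1/171 - 14/9 = -134/57 - 14/9 = -668/171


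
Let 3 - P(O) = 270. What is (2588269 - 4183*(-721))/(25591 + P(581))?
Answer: 1401053/6331 ≈ 221.30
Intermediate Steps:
P(O) = -267 (P(O) = 3 - 1*270 = 3 - 270 = -267)
(2588269 - 4183*(-721))/(25591 + P(581)) = (2588269 - 4183*(-721))/(25591 - 267) = (2588269 + 3015943)/25324 = 5604212*(1/25324) = 1401053/6331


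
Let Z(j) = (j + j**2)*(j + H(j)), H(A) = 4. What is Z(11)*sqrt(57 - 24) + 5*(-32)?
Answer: -160 + 1980*sqrt(33) ≈ 11214.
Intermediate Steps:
Z(j) = (4 + j)*(j + j**2) (Z(j) = (j + j**2)*(j + 4) = (j + j**2)*(4 + j) = (4 + j)*(j + j**2))
Z(11)*sqrt(57 - 24) + 5*(-32) = (11*(4 + 11**2 + 5*11))*sqrt(57 - 24) + 5*(-32) = (11*(4 + 121 + 55))*sqrt(33) - 160 = (11*180)*sqrt(33) - 160 = 1980*sqrt(33) - 160 = -160 + 1980*sqrt(33)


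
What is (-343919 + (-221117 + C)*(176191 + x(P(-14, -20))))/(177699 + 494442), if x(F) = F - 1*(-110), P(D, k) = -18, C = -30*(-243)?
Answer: -37694408960/672141 ≈ -56081.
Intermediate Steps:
C = 7290
x(F) = 110 + F (x(F) = F + 110 = 110 + F)
(-343919 + (-221117 + C)*(176191 + x(P(-14, -20))))/(177699 + 494442) = (-343919 + (-221117 + 7290)*(176191 + (110 - 18)))/(177699 + 494442) = (-343919 - 213827*(176191 + 92))/672141 = (-343919 - 213827*176283)*(1/672141) = (-343919 - 37694065041)*(1/672141) = -37694408960*1/672141 = -37694408960/672141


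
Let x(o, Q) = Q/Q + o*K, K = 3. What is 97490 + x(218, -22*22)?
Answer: 98145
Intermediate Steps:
x(o, Q) = 1 + 3*o (x(o, Q) = Q/Q + o*3 = 1 + 3*o)
97490 + x(218, -22*22) = 97490 + (1 + 3*218) = 97490 + (1 + 654) = 97490 + 655 = 98145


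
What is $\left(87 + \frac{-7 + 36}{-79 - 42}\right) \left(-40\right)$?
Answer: $- \frac{419920}{121} \approx -3470.4$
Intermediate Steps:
$\left(87 + \frac{-7 + 36}{-79 - 42}\right) \left(-40\right) = \left(87 + \frac{29}{-121}\right) \left(-40\right) = \left(87 + 29 \left(- \frac{1}{121}\right)\right) \left(-40\right) = \left(87 - \frac{29}{121}\right) \left(-40\right) = \frac{10498}{121} \left(-40\right) = - \frac{419920}{121}$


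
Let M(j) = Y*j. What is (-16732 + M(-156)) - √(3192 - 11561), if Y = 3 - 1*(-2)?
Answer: -17512 - I*√8369 ≈ -17512.0 - 91.482*I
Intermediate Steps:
Y = 5 (Y = 3 + 2 = 5)
M(j) = 5*j
(-16732 + M(-156)) - √(3192 - 11561) = (-16732 + 5*(-156)) - √(3192 - 11561) = (-16732 - 780) - √(-8369) = -17512 - I*√8369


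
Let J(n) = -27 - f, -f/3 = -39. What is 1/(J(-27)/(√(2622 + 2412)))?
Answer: -√5034/144 ≈ -0.49271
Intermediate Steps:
f = 117 (f = -3*(-39) = 117)
J(n) = -144 (J(n) = -27 - 1*117 = -27 - 117 = -144)
1/(J(-27)/(√(2622 + 2412))) = 1/(-144/√(2622 + 2412)) = 1/(-144*√5034/5034) = 1/(-24*√5034/839) = -√5034/144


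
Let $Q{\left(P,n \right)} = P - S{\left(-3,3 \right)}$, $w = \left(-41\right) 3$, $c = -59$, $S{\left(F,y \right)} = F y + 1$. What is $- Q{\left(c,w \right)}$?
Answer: $51$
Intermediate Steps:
$S{\left(F,y \right)} = 1 + F y$
$w = -123$
$Q{\left(P,n \right)} = 8 + P$ ($Q{\left(P,n \right)} = P - \left(1 - 9\right) = P - -8 = P + 8 = 8 + P$)
$- Q{\left(c,w \right)} = - (8 - 59) = \left(-1\right) \left(-51\right) = 51$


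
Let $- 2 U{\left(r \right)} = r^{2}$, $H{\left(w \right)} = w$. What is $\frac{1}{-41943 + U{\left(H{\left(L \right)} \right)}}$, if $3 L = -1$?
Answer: $- \frac{18}{754975} \approx -2.3842 \cdot 10^{-5}$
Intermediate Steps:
$L = - \frac{1}{3}$ ($L = \frac{1}{3} \left(-1\right) = - \frac{1}{3} \approx -0.33333$)
$U{\left(r \right)} = - \frac{r^{2}}{2}$
$\frac{1}{-41943 + U{\left(H{\left(L \right)} \right)}} = \frac{1}{-41943 - \frac{\left(- \frac{1}{3}\right)^{2}}{2}} = \frac{1}{-41943 - \frac{1}{18}} = \frac{1}{- \frac{754975}{18}} = - \frac{18}{754975}$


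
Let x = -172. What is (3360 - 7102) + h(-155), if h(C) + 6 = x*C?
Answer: 22912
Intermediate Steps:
h(C) = -6 - 172*C
(3360 - 7102) + h(-155) = (3360 - 7102) + (-6 - 172*(-155)) = -3742 + (-6 + 26660) = -3742 + 26654 = 22912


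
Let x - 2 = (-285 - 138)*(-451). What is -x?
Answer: -190775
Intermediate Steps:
x = 190775 (x = 2 + (-285 - 138)*(-451) = 2 - 423*(-451) = 2 + 190773 = 190775)
-x = -1*190775 = -190775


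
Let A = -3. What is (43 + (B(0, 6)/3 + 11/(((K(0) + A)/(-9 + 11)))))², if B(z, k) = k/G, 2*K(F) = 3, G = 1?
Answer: 8281/9 ≈ 920.11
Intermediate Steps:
K(F) = 3/2 (K(F) = (½)*3 = 3/2)
B(z, k) = k (B(z, k) = k/1 = k*1 = k)
(43 + (B(0, 6)/3 + 11/(((K(0) + A)/(-9 + 11)))))² = (43 + (6/3 + 11/(((3/2 - 3)/(-9 + 11)))))² = (43 + (6*(⅓) + 11/((-3/2/2))))² = (43 + (2 + 11/((-3/2*½))))² = (43 + (2 + 11/(-¾)))² = (43 + (2 + 11*(-4/3)))² = (43 + (2 - 44/3))² = (43 - 38/3)² = (91/3)² = 8281/9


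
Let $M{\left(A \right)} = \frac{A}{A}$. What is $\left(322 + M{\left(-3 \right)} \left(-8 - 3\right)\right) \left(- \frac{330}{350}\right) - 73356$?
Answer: $- \frac{2577723}{35} \approx -73649.0$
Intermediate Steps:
$M{\left(A \right)} = 1$
$\left(322 + M{\left(-3 \right)} \left(-8 - 3\right)\right) \left(- \frac{330}{350}\right) - 73356 = \left(322 + 1 \left(-8 - 3\right)\right) \left(- \frac{330}{350}\right) - 73356 = \left(322 + 1 \left(-11\right)\right) \left(\left(-330\right) \frac{1}{350}\right) - 73356 = \left(322 - 11\right) \left(- \frac{33}{35}\right) - 73356 = 311 \left(- \frac{33}{35}\right) - 73356 = - \frac{10263}{35} - 73356 = - \frac{2577723}{35}$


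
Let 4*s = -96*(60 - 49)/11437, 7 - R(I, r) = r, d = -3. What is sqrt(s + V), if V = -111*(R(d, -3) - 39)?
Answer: 43*sqrt(227722107)/11437 ≈ 56.736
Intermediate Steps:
R(I, r) = 7 - r
s = -264/11437 (s = (-96*(60 - 49)/11437)/4 = (-96*11*(1/11437))/4 = (-1056*1/11437)/4 = (1/4)*(-1056/11437) = -264/11437 ≈ -0.023083)
V = 3219 (V = -111*((7 - 1*(-3)) - 39) = -111*((7 + 3) - 39) = -111*(10 - 39) = -111*(-29) = 3219)
sqrt(s + V) = sqrt(-264/11437 + 3219) = sqrt(36815439/11437) = 43*sqrt(227722107)/11437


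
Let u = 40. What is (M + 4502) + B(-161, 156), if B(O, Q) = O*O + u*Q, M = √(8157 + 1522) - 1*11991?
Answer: 24672 + √9679 ≈ 24770.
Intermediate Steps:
M = -11991 + √9679 (M = √9679 - 11991 = -11991 + √9679 ≈ -11893.)
B(O, Q) = O² + 40*Q (B(O, Q) = O*O + 40*Q = O² + 40*Q)
(M + 4502) + B(-161, 156) = ((-11991 + √9679) + 4502) + ((-161)² + 40*156) = (-7489 + √9679) + (25921 + 6240) = (-7489 + √9679) + 32161 = 24672 + √9679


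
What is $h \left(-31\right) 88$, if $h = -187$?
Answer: $510136$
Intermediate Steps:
$h \left(-31\right) 88 = \left(-187\right) \left(-31\right) 88 = 5797 \cdot 88 = 510136$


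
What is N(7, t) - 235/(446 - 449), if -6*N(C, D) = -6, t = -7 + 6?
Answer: 238/3 ≈ 79.333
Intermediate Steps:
t = -1
N(C, D) = 1 (N(C, D) = -⅙*(-6) = 1)
N(7, t) - 235/(446 - 449) = 1 - 235/(446 - 449) = 1 - 235/(-3) = 1 - 235*(-⅓) = 1 + 235/3 = 238/3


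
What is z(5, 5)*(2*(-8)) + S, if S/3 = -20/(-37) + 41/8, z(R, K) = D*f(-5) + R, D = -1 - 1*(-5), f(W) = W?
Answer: 76071/296 ≈ 257.00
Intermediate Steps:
D = 4 (D = -1 + 5 = 4)
z(R, K) = -20 + R (z(R, K) = 4*(-5) + R = -20 + R)
S = 5031/296 (S = 3*(-20/(-37) + 41/8) = 3*(-20*(-1/37) + 41*(⅛)) = 3*(20/37 + 41/8) = 3*(1677/296) = 5031/296 ≈ 16.997)
z(5, 5)*(2*(-8)) + S = (-20 + 5)*(2*(-8)) + 5031/296 = -15*(-16) + 5031/296 = 240 + 5031/296 = 76071/296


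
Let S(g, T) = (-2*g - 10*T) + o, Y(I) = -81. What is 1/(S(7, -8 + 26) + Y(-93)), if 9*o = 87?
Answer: -3/796 ≈ -0.0037688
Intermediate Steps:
o = 29/3 (o = (⅑)*87 = 29/3 ≈ 9.6667)
S(g, T) = 29/3 - 10*T - 2*g (S(g, T) = (-2*g - 10*T) + 29/3 = (-10*T - 2*g) + 29/3 = 29/3 - 10*T - 2*g)
1/(S(7, -8 + 26) + Y(-93)) = 1/((29/3 - 10*(-8 + 26) - 2*7) - 81) = 1/((29/3 - 10*18 - 14) - 81) = 1/((29/3 - 180 - 14) - 81) = 1/(-553/3 - 81) = 1/(-796/3) = -3/796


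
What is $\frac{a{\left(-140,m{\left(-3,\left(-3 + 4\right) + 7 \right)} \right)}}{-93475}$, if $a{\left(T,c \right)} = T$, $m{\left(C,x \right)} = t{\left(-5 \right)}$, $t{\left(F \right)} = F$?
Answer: $\frac{28}{18695} \approx 0.0014977$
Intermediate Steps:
$m{\left(C,x \right)} = -5$
$\frac{a{\left(-140,m{\left(-3,\left(-3 + 4\right) + 7 \right)} \right)}}{-93475} = - \frac{140}{-93475} = \left(-140\right) \left(- \frac{1}{93475}\right) = \frac{28}{18695}$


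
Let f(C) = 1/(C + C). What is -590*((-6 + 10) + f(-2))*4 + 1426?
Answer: -7424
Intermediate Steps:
f(C) = 1/(2*C)
-590*((-6 + 10) + f(-2))*4 + 1426 = -590*((-6 + 10) + (½)/(-2))*4 + 1426 = -590*(4 + (½)*(-½))*4 + 1426 = -590*(4 - ¼)*4 + 1426 = -4425*4/2 + 1426 = -590*15 + 1426 = -8850 + 1426 = -7424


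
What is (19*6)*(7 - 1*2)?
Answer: 570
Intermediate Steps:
(19*6)*(7 - 1*2) = 114*(7 - 2) = 114*5 = 570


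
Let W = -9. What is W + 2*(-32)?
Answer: -73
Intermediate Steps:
W + 2*(-32) = -9 + 2*(-32) = -9 - 64 = -73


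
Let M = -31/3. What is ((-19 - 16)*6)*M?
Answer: 2170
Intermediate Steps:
M = -31/3 (M = -31*⅓ = -31/3 ≈ -10.333)
((-19 - 16)*6)*M = ((-19 - 16)*6)*(-31/3) = -35*6*(-31/3) = -210*(-31/3) = 2170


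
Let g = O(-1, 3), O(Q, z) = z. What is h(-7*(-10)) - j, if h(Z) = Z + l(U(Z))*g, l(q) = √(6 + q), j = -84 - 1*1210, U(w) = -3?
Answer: 1364 + 3*√3 ≈ 1369.2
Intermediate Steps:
j = -1294 (j = -84 - 1210 = -1294)
g = 3
h(Z) = Z + 3*√3 (h(Z) = Z + √(6 - 3)*3 = Z + √3*3 = Z + 3*√3)
h(-7*(-10)) - j = (-7*(-10) + 3*√3) - 1*(-1294) = (70 + 3*√3) + 1294 = 1364 + 3*√3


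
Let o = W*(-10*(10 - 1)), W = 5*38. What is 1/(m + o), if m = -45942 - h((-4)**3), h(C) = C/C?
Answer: -1/63043 ≈ -1.5862e-5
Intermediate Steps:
h(C) = 1
m = -45943 (m = -45942 - 1*1 = -45942 - 1 = -45943)
W = 190
o = -17100 (o = 190*(-10*(10 - 1)) = 190*(-10*9) = 190*(-90) = -17100)
1/(m + o) = 1/(-45943 - 17100) = 1/(-63043) = -1/63043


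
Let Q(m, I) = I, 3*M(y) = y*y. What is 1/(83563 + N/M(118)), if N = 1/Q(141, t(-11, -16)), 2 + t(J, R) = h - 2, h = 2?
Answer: 27848/2327062421 ≈ 1.1967e-5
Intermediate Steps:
t(J, R) = -2 (t(J, R) = -2 + (2 - 2) = -2 + 0 = -2)
M(y) = y²/3 (M(y) = (y*y)/3 = y²/3)
N = -½ (N = 1/(-2) = -½ ≈ -0.50000)
1/(83563 + N/M(118)) = 1/(83563 - 1/(2*((⅓)*118²))) = 1/(83563 - 1/(2*((⅓)*13924))) = 1/(83563 - 1/(2*13924/3)) = 1/(83563 - ½*3/13924) = 1/(83563 - 3/27848) = 1/(2327062421/27848) = 27848/2327062421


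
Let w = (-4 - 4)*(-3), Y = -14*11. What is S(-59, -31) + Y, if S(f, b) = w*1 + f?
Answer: -189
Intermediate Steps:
Y = -154
w = 24 (w = -8*(-3) = 24)
S(f, b) = 24 + f (S(f, b) = 24*1 + f = 24 + f)
S(-59, -31) + Y = (24 - 59) - 154 = -35 - 154 = -189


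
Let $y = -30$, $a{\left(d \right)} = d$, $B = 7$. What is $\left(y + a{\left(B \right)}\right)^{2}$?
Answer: $529$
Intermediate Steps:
$\left(y + a{\left(B \right)}\right)^{2} = \left(-30 + 7\right)^{2} = \left(-23\right)^{2} = 529$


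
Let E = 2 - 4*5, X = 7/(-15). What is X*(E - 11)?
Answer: 203/15 ≈ 13.533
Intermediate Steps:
X = -7/15 (X = 7*(-1/15) = -7/15 ≈ -0.46667)
E = -18 (E = 2 - 20 = -18)
X*(E - 11) = -7*(-18 - 11)/15 = -7/15*(-29) = 203/15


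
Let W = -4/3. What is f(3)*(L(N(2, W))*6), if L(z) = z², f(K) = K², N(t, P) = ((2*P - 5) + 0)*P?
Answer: 16928/3 ≈ 5642.7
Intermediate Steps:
W = -4/3 (W = -4*⅓ = -4/3 ≈ -1.3333)
N(t, P) = P*(-5 + 2*P) (N(t, P) = ((-5 + 2*P) + 0)*P = (-5 + 2*P)*P = P*(-5 + 2*P))
f(3)*(L(N(2, W))*6) = 3²*((-4*(-5 + 2*(-4/3))/3)²*6) = 9*((-4*(-5 - 8/3)/3)²*6) = 9*((-4/3*(-23/3))²*6) = 9*((92/9)²*6) = 9*((8464/81)*6) = 9*(16928/27) = 16928/3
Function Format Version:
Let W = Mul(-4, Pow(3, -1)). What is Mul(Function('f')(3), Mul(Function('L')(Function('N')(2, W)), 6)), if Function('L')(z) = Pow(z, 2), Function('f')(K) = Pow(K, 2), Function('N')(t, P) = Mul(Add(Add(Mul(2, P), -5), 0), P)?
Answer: Rational(16928, 3) ≈ 5642.7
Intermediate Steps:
W = Rational(-4, 3) (W = Mul(-4, Rational(1, 3)) = Rational(-4, 3) ≈ -1.3333)
Function('N')(t, P) = Mul(P, Add(-5, Mul(2, P))) (Function('N')(t, P) = Mul(Add(Add(-5, Mul(2, P)), 0), P) = Mul(Add(-5, Mul(2, P)), P) = Mul(P, Add(-5, Mul(2, P))))
Mul(Function('f')(3), Mul(Function('L')(Function('N')(2, W)), 6)) = Mul(Pow(3, 2), Mul(Pow(Mul(Rational(-4, 3), Add(-5, Mul(2, Rational(-4, 3)))), 2), 6)) = Mul(9, Mul(Pow(Mul(Rational(-4, 3), Add(-5, Rational(-8, 3))), 2), 6)) = Mul(9, Mul(Pow(Mul(Rational(-4, 3), Rational(-23, 3)), 2), 6)) = Mul(9, Mul(Pow(Rational(92, 9), 2), 6)) = Mul(9, Mul(Rational(8464, 81), 6)) = Mul(9, Rational(16928, 27)) = Rational(16928, 3)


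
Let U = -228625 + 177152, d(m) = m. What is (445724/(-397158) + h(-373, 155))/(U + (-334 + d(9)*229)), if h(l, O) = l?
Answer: 74292829/9878510934 ≈ 0.0075207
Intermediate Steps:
U = -51473
(445724/(-397158) + h(-373, 155))/(U + (-334 + d(9)*229)) = (445724/(-397158) - 373)/(-51473 + (-334 + 9*229)) = (445724*(-1/397158) - 373)/(-51473 + (-334 + 2061)) = (-222862/198579 - 373)/(-51473 + 1727) = -74292829/198579/(-49746) = -74292829/198579*(-1/49746) = 74292829/9878510934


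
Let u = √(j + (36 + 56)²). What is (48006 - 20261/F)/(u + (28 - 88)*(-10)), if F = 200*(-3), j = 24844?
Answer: 28823861/326692 - 28823861*√8327/98007600 ≈ 61.392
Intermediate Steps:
F = -600
u = 2*√8327 (u = √(24844 + (36 + 56)²) = √(24844 + 92²) = √(24844 + 8464) = √33308 = 2*√8327 ≈ 182.50)
(48006 - 20261/F)/(u + (28 - 88)*(-10)) = (48006 - 20261/(-600))/(2*√8327 + (28 - 88)*(-10)) = (48006 - 20261*(-1/600))/(2*√8327 - 60*(-10)) = (48006 + 20261/600)/(2*√8327 + 600) = 28823861/(600*(600 + 2*√8327))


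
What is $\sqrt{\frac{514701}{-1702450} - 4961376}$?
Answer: $\frac{3 i \sqrt{63909935817742922}}{340490} \approx 2227.4 i$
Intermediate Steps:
$\sqrt{\frac{514701}{-1702450} - 4961376} = \sqrt{514701 \left(- \frac{1}{1702450}\right) - 4961376} = \sqrt{- \frac{514701}{1702450} - 4961376} = \sqrt{- \frac{8446495085901}{1702450}} = \frac{3 i \sqrt{63909935817742922}}{340490}$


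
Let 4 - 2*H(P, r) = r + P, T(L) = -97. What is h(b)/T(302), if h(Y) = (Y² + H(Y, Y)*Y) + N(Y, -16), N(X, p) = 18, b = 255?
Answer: -528/97 ≈ -5.4433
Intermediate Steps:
H(P, r) = 2 - P/2 - r/2 (H(P, r) = 2 - (r + P)/2 = 2 - (P + r)/2 = 2 + (-P/2 - r/2) = 2 - P/2 - r/2)
h(Y) = 18 + Y² + Y*(2 - Y) (h(Y) = (Y² + (2 - Y/2 - Y/2)*Y) + 18 = (Y² + (2 - Y)*Y) + 18 = (Y² + Y*(2 - Y)) + 18 = 18 + Y² + Y*(2 - Y))
h(b)/T(302) = (18 + 2*255)/(-97) = (18 + 510)*(-1/97) = 528*(-1/97) = -528/97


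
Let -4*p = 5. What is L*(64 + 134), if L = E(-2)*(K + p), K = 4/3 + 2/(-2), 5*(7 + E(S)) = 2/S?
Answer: 6534/5 ≈ 1306.8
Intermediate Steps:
p = -5/4 (p = -¼*5 = -5/4 ≈ -1.2500)
E(S) = -7 + 2/(5*S) (E(S) = -7 + (2/S)/5 = -7 + 2/(5*S))
K = ⅓ (K = 4*(⅓) + 2*(-½) = 4/3 - 1 = ⅓ ≈ 0.33333)
L = 33/5 (L = (-7 + (⅖)/(-2))*(⅓ - 5/4) = (-7 + (⅖)*(-½))*(-11/12) = (-7 - ⅕)*(-11/12) = -36/5*(-11/12) = 33/5 ≈ 6.6000)
L*(64 + 134) = 33*(64 + 134)/5 = (33/5)*198 = 6534/5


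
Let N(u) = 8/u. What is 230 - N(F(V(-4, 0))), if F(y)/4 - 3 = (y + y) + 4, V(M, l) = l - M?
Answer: 3448/15 ≈ 229.87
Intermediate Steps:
F(y) = 28 + 8*y (F(y) = 12 + 4*((y + y) + 4) = 12 + 4*(2*y + 4) = 12 + 4*(4 + 2*y) = 12 + (16 + 8*y) = 28 + 8*y)
230 - N(F(V(-4, 0))) = 230 - 8/(28 + 8*(0 - 1*(-4))) = 230 - 8/(28 + 8*(0 + 4)) = 230 - 8/(28 + 8*4) = 230 - 8/(28 + 32) = 230 - 8/60 = 230 - 1*2/15 = 230 - 2/15 = 3448/15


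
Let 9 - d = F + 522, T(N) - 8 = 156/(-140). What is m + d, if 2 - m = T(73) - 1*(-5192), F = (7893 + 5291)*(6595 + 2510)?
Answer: -4201611046/35 ≈ -1.2005e+8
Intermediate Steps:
T(N) = 241/35 (T(N) = 8 + 156/(-140) = 8 + 156*(-1/140) = 8 - 39/35 = 241/35)
F = 120040320 (F = 13184*9105 = 120040320)
m = -181891/35 (m = 2 - (241/35 - 1*(-5192)) = 2 - (241/35 + 5192) = 2 - 1*181961/35 = 2 - 181961/35 = -181891/35 ≈ -5196.9)
d = -120040833 (d = 9 - (120040320 + 522) = 9 - 1*120040842 = 9 - 120040842 = -120040833)
m + d = -181891/35 - 120040833 = -4201611046/35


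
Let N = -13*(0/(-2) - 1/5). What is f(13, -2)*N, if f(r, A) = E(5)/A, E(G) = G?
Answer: -13/2 ≈ -6.5000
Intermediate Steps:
N = 13/5 (N = -13*(0*(-1/2) - 1*1/5) = -13*(0 - 1/5) = -13*(-1/5) = 13/5 ≈ 2.6000)
f(r, A) = 5/A
f(13, -2)*N = (5/(-2))*(13/5) = (5*(-1/2))*(13/5) = -5/2*13/5 = -13/2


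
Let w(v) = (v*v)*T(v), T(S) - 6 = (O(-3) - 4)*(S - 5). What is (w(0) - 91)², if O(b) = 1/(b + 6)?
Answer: 8281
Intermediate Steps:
O(b) = 1/(6 + b)
T(S) = 73/3 - 11*S/3 (T(S) = 6 + (1/(6 - 3) - 4)*(S - 5) = 6 + (1/3 - 4)*(-5 + S) = 6 + (⅓ - 4)*(-5 + S) = 6 - 11*(-5 + S)/3 = 6 + (55/3 - 11*S/3) = 73/3 - 11*S/3)
w(v) = v²*(73/3 - 11*v/3) (w(v) = (v*v)*(73/3 - 11*v/3) = v²*(73/3 - 11*v/3))
(w(0) - 91)² = ((⅓)*0²*(73 - 11*0) - 91)² = ((⅓)*0*(73 + 0) - 91)² = ((⅓)*0*73 - 91)² = (0 - 91)² = (-91)² = 8281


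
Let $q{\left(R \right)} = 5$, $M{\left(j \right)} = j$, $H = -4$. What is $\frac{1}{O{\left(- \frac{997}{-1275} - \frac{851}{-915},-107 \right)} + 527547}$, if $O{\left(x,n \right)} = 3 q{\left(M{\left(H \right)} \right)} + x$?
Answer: $\frac{25925}{13677089234} \approx 1.8955 \cdot 10^{-6}$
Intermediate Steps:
$O{\left(x,n \right)} = 15 + x$ ($O{\left(x,n \right)} = 3 \cdot 5 + x = 15 + x$)
$\frac{1}{O{\left(- \frac{997}{-1275} - \frac{851}{-915},-107 \right)} + 527547} = \frac{1}{\left(15 - \left(- \frac{997}{1275} - \frac{851}{915}\right)\right) + 527547} = \frac{1}{\left(15 - - \frac{44384}{25925}\right) + 527547} = \frac{1}{\left(15 + \left(\frac{997}{1275} + \frac{851}{915}\right)\right) + 527547} = \frac{1}{\left(15 + \frac{44384}{25925}\right) + 527547} = \frac{1}{\frac{433259}{25925} + 527547} = \frac{1}{\frac{13677089234}{25925}} = \frac{25925}{13677089234}$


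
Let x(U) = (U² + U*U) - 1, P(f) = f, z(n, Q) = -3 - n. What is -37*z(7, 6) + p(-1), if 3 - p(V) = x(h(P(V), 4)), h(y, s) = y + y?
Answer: 366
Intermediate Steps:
h(y, s) = 2*y
x(U) = -1 + 2*U² (x(U) = (U² + U²) - 1 = 2*U² - 1 = -1 + 2*U²)
p(V) = 4 - 8*V² (p(V) = 3 - (-1 + 2*(2*V)²) = 3 - (-1 + 2*(4*V²)) = 3 - (-1 + 8*V²) = 3 + (1 - 8*V²) = 4 - 8*V²)
-37*z(7, 6) + p(-1) = -37*(-3 - 1*7) + (4 - 8*(-1)²) = -37*(-3 - 7) + (4 - 8*1) = -37*(-10) + (4 - 8) = 370 - 4 = 366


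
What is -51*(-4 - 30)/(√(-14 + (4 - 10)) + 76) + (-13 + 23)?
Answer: 15812/483 - 289*I*√5/483 ≈ 32.737 - 1.3379*I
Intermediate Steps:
-51*(-4 - 30)/(√(-14 + (4 - 10)) + 76) + (-13 + 23) = -(-1734)/(√(-14 - 6) + 76) + 10 = -(-1734)/(√(-20) + 76) + 10 = -(-1734)/(2*I*√5 + 76) + 10 = -(-1734)/(76 + 2*I*√5) + 10 = 1734/(76 + 2*I*√5) + 10 = 10 + 1734/(76 + 2*I*√5)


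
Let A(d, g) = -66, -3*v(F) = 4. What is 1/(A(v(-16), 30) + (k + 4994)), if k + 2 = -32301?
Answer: -1/27375 ≈ -3.6530e-5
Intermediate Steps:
k = -32303 (k = -2 - 32301 = -32303)
v(F) = -4/3 (v(F) = -⅓*4 = -4/3)
1/(A(v(-16), 30) + (k + 4994)) = 1/(-66 + (-32303 + 4994)) = 1/(-66 - 27309) = 1/(-27375) = -1/27375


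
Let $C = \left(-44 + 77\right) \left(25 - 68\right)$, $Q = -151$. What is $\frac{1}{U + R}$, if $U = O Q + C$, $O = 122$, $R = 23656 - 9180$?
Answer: $- \frac{1}{5365} \approx -0.00018639$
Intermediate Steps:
$R = 14476$
$C = -1419$ ($C = 33 \left(-43\right) = -1419$)
$U = -19841$ ($U = 122 \left(-151\right) - 1419 = -18422 - 1419 = -19841$)
$\frac{1}{U + R} = \frac{1}{-19841 + 14476} = \frac{1}{-5365} = - \frac{1}{5365}$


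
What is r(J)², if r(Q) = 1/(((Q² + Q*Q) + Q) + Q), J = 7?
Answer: 1/12544 ≈ 7.9719e-5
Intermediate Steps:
r(Q) = 1/(2*Q + 2*Q²) (r(Q) = 1/(((Q² + Q²) + Q) + Q) = 1/((2*Q² + Q) + Q) = 1/((Q + 2*Q²) + Q) = 1/(2*Q + 2*Q²))
r(J)² = ((½)/(7*(1 + 7)))² = ((½)*(⅐)/8)² = ((½)*(⅐)*(⅛))² = (1/112)² = 1/12544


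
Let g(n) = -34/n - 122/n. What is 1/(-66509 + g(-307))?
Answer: -307/20418107 ≈ -1.5036e-5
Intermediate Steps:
g(n) = -156/n
1/(-66509 + g(-307)) = 1/(-66509 - 156/(-307)) = 1/(-66509 - 156*(-1/307)) = 1/(-66509 + 156/307) = 1/(-20418107/307) = -307/20418107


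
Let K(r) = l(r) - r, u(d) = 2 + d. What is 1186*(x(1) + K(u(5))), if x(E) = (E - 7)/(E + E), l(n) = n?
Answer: -3558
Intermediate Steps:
K(r) = 0 (K(r) = r - r = 0)
x(E) = (-7 + E)/(2*E) (x(E) = (-7 + E)/((2*E)) = (-7 + E)*(1/(2*E)) = (-7 + E)/(2*E))
1186*(x(1) + K(u(5))) = 1186*((1/2)*(-7 + 1)/1 + 0) = 1186*((1/2)*1*(-6) + 0) = 1186*(-3 + 0) = 1186*(-3) = -3558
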